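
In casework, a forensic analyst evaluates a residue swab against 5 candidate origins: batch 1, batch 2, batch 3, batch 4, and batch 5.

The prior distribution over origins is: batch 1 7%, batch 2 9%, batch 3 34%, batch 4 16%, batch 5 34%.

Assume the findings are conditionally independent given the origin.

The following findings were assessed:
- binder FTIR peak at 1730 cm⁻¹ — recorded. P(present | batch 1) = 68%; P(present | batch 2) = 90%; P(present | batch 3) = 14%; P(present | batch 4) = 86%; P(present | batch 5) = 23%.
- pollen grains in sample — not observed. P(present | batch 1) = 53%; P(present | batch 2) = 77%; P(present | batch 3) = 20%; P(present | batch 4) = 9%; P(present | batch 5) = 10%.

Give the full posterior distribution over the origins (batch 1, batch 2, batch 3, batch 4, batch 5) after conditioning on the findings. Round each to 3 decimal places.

0.081, 0.068, 0.139, 0.456, 0.256

For each hypothesis, the unnormalized posterior weight is prior × product of the finding likelihoods (using 1 − P(present | H) for each absent finding):
  batch 1: 0.07 × 0.68 × (1 − 0.53) = 0.022372
  batch 2: 0.09 × 0.90 × (1 − 0.77) = 0.01863
  batch 3: 0.34 × 0.14 × (1 − 0.20) = 0.03808
  batch 4: 0.16 × 0.86 × (1 − 0.09) = 0.12522
  batch 5: 0.34 × 0.23 × (1 − 0.10) = 0.07038
Marginal likelihood of the evidence = 0.27468.
P(batch 1 | evidence) = 0.022372 / 0.27468 ≈ 0.081
P(batch 2 | evidence) = 0.01863 / 0.27468 ≈ 0.068
P(batch 3 | evidence) = 0.03808 / 0.27468 ≈ 0.139
P(batch 4 | evidence) = 0.12522 / 0.27468 ≈ 0.456
P(batch 5 | evidence) = 0.07038 / 0.27468 ≈ 0.256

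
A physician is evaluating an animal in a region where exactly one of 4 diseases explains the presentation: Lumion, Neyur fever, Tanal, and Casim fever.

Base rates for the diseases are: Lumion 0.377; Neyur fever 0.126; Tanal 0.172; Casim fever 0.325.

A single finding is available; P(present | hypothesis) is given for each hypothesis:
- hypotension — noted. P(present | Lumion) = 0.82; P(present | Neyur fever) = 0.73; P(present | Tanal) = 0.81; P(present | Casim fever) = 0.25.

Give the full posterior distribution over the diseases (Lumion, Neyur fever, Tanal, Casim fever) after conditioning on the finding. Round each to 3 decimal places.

0.497, 0.148, 0.224, 0.131

For each hypothesis, the unnormalized posterior weight is prior × likelihood:
  Lumion: 0.377 × 0.82 = 0.30914
  Neyur fever: 0.126 × 0.73 = 0.09198
  Tanal: 0.172 × 0.81 = 0.13932
  Casim fever: 0.325 × 0.25 = 0.08125
Marginal likelihood of the evidence = 0.62169.
P(Lumion | evidence) = 0.30914 / 0.62169 ≈ 0.497
P(Neyur fever | evidence) = 0.09198 / 0.62169 ≈ 0.148
P(Tanal | evidence) = 0.13932 / 0.62169 ≈ 0.224
P(Casim fever | evidence) = 0.08125 / 0.62169 ≈ 0.131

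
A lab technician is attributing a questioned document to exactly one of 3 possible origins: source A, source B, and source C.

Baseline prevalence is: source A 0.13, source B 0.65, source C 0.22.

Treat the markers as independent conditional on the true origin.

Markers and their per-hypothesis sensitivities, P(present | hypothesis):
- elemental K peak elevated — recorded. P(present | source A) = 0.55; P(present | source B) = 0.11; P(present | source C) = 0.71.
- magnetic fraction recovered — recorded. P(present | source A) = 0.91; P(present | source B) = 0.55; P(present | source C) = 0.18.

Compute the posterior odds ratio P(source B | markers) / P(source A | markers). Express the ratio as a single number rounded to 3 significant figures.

0.604

Unnormalized posterior weight (prior times the marker likelihoods) for each of the two hypotheses:
  source B: 0.65 × 0.11 × 0.55 = 0.039325
  source A: 0.13 × 0.55 × 0.91 = 0.065065
Posterior odds = 0.039325 / 0.065065 ≈ 0.604.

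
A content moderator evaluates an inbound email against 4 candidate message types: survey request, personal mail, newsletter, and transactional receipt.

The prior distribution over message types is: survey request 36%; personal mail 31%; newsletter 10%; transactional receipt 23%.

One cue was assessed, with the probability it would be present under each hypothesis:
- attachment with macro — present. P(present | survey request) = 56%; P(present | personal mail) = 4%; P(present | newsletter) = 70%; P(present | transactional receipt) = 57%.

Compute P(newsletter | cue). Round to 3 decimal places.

By Bayes' rule, the unnormalized weight for each hypothesis is prior × likelihood:
  survey request: 0.36 × 0.56 = 0.2016
  personal mail: 0.31 × 0.04 = 0.0124
  newsletter: 0.10 × 0.70 = 0.07
  transactional receipt: 0.23 × 0.57 = 0.1311
Marginal likelihood of the evidence = 0.4151.
P(newsletter | evidence) = 0.07 / 0.4151 ≈ 0.169.

0.169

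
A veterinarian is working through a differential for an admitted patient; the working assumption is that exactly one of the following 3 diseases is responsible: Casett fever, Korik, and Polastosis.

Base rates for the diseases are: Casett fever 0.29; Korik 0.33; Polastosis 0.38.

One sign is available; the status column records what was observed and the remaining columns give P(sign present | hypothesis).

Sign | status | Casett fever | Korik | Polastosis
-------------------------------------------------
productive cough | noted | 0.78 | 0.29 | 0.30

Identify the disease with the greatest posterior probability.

Casett fever

For each hypothesis, the unnormalized posterior weight is prior × likelihood:
  Casett fever: 0.29 × 0.78 = 0.2262
  Korik: 0.33 × 0.29 = 0.0957
  Polastosis: 0.38 × 0.30 = 0.114
Normalizing constant Z = 0.2262 + 0.0957 + 0.114 = 0.4359.
P(Casett fever | evidence) ≈ 0.2262 / 0.4359 ≈ 0.519
P(Korik | evidence) ≈ 0.0957 / 0.4359 ≈ 0.220
P(Polastosis | evidence) ≈ 0.114 / 0.4359 ≈ 0.262
The largest is 0.519, so Casett fever is most probable.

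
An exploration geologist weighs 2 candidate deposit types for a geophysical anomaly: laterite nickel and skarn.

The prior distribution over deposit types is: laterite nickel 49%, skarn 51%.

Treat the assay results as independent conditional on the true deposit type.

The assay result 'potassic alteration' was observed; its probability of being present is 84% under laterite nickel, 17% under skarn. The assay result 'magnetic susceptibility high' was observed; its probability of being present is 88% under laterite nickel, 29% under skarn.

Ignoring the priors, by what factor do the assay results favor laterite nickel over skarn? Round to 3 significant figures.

15.0

The Bayes factor is the ratio of the joint likelihoods of the assay result pattern under the two hypotheses.
  laterite nickel: 0.84 × 0.88 = 0.7392
  skarn: 0.17 × 0.29 = 0.0493
Bayes factor = 0.7392 / 0.0493 ≈ 15.0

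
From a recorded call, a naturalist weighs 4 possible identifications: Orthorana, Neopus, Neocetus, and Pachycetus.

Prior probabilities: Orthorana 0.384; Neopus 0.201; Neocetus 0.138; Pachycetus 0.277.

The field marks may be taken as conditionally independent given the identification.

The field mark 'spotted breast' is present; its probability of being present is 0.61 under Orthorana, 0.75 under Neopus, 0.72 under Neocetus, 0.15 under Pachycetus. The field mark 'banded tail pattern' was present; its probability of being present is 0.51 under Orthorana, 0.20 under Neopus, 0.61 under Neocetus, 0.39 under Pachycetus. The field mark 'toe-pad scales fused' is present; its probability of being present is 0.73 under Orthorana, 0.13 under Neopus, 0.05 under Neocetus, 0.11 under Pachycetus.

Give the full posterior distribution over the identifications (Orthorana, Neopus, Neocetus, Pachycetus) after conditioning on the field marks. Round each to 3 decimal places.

For each hypothesis, the unnormalized posterior weight is prior × product of the field mark likelihoods:
  Orthorana: 0.384 × 0.61 × 0.51 × 0.73 = 0.087208
  Neopus: 0.201 × 0.75 × 0.20 × 0.13 = 0.0039195
  Neocetus: 0.138 × 0.72 × 0.61 × 0.05 = 0.0030305
  Pachycetus: 0.277 × 0.15 × 0.39 × 0.11 = 0.0017825
The unnormalized weights sum to 0.09594.
P(Orthorana | evidence) = 0.087208 / 0.09594 ≈ 0.909
P(Neopus | evidence) = 0.0039195 / 0.09594 ≈ 0.041
P(Neocetus | evidence) = 0.0030305 / 0.09594 ≈ 0.032
P(Pachycetus | evidence) = 0.0017825 / 0.09594 ≈ 0.019

0.909, 0.041, 0.032, 0.019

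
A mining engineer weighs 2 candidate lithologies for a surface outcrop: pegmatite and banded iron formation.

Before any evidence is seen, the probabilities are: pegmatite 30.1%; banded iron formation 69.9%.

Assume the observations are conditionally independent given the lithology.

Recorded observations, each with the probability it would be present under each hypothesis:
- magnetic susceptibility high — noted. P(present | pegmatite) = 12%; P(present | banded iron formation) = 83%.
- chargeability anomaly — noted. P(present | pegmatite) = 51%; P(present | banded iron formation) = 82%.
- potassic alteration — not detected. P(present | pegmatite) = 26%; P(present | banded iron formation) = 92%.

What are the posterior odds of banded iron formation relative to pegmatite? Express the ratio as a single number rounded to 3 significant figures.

2.79

Unnormalized posterior weight (prior times the observation likelihoods) for each of the two hypotheses (using 1 − P(present | H) for each absent observation):
  banded iron formation: 0.699 × 0.83 × 0.82 × (1 − 0.92) = 0.038059
  pegmatite: 0.301 × 0.12 × 0.51 × (1 − 0.26) = 0.013632
Posterior odds = 0.038059 / 0.013632 ≈ 2.79.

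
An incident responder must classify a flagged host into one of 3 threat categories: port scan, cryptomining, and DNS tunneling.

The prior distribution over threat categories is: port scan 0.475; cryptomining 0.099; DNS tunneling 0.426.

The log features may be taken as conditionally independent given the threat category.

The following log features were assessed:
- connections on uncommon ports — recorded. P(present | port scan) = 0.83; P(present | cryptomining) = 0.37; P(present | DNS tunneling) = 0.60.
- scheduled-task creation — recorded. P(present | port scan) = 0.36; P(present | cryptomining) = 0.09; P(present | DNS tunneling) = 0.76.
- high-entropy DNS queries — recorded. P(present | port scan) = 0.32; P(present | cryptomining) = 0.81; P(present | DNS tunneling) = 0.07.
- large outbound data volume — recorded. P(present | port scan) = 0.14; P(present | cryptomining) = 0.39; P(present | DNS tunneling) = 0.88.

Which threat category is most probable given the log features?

For each hypothesis, the unnormalized posterior weight is prior × product of the log feature likelihoods:
  port scan: 0.475 × 0.83 × 0.36 × 0.32 × 0.14 = 0.0063585
  cryptomining: 0.099 × 0.37 × 0.09 × 0.81 × 0.39 = 0.0010414
  DNS tunneling: 0.426 × 0.60 × 0.76 × 0.07 × 0.88 = 0.011966
Normalizing constant Z = 0.0063585 + 0.0010414 + 0.011966 = 0.019366.
P(port scan | evidence) ≈ 0.0063585 / 0.019366 ≈ 0.328
P(cryptomining | evidence) ≈ 0.0010414 / 0.019366 ≈ 0.054
P(DNS tunneling | evidence) ≈ 0.011966 / 0.019366 ≈ 0.618
The largest is 0.618, so DNS tunneling is most probable.

DNS tunneling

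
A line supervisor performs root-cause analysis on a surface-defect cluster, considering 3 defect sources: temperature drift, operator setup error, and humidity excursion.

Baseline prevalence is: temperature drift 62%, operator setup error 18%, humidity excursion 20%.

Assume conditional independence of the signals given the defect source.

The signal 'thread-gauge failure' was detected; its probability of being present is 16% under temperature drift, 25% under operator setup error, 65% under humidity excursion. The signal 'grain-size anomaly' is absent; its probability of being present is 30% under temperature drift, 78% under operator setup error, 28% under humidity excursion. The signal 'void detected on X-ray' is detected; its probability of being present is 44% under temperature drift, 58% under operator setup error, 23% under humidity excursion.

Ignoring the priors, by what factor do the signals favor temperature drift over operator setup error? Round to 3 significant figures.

1.54

Joint likelihood of the signal pattern under each hypothesis (using 1 − P(present | H) for each absent signal):
  temperature drift: 0.16 × (1 − 0.30) × 0.44 = 0.04928
  operator setup error: 0.25 × (1 − 0.78) × 0.58 = 0.0319
Bayes factor = 0.04928 / 0.0319 ≈ 1.54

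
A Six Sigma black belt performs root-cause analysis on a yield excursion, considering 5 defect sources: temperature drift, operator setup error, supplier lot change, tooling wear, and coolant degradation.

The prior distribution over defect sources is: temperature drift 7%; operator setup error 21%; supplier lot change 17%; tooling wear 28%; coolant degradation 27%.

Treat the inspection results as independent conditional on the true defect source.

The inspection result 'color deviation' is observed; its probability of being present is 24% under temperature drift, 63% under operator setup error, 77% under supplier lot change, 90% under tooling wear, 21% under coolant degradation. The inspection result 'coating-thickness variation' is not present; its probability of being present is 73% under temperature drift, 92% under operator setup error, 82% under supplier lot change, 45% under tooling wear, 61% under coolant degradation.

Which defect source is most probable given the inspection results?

Multiply each prior by the joint likelihood of the inspection result pattern (using 1 − P(present | H) for each absent inspection result):
  temperature drift: 0.07 × 0.24 × (1 − 0.73) = 0.004536
  operator setup error: 0.21 × 0.63 × (1 − 0.92) = 0.010584
  supplier lot change: 0.17 × 0.77 × (1 − 0.82) = 0.023562
  tooling wear: 0.28 × 0.90 × (1 − 0.45) = 0.1386
  coolant degradation: 0.27 × 0.21 × (1 − 0.61) = 0.022113
Normalizing constant Z = 0.004536 + 0.010584 + 0.023562 + 0.1386 + 0.022113 = 0.1994.
P(temperature drift | evidence) ≈ 0.004536 / 0.1994 ≈ 0.023
P(operator setup error | evidence) ≈ 0.010584 / 0.1994 ≈ 0.053
P(supplier lot change | evidence) ≈ 0.023562 / 0.1994 ≈ 0.118
P(tooling wear | evidence) ≈ 0.1386 / 0.1994 ≈ 0.695
P(coolant degradation | evidence) ≈ 0.022113 / 0.1994 ≈ 0.111
The largest is 0.695, so tooling wear is most probable.

tooling wear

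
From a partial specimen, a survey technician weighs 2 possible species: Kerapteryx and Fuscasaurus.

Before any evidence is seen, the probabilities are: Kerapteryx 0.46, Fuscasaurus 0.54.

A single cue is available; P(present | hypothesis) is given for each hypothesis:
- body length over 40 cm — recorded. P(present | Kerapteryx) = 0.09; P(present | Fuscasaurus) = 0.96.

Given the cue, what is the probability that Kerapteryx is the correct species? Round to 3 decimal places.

0.074

For each hypothesis, the unnormalized posterior weight is prior × likelihood:
  Kerapteryx: 0.46 × 0.09 = 0.0414
  Fuscasaurus: 0.54 × 0.96 = 0.5184
Marginal likelihood of the evidence = 0.5598.
P(Kerapteryx | evidence) = 0.0414 / 0.5598 ≈ 0.074.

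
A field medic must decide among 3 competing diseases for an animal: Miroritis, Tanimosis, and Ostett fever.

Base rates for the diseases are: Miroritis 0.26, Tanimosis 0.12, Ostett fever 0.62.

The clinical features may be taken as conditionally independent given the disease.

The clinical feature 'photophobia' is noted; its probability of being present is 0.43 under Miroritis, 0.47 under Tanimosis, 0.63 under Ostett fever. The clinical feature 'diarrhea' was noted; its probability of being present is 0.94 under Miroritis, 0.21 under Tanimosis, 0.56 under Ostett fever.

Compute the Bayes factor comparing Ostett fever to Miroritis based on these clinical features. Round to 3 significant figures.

0.873

Joint likelihood of the clinical feature pattern under each hypothesis:
  Ostett fever: 0.63 × 0.56 = 0.3528
  Miroritis: 0.43 × 0.94 = 0.4042
Bayes factor = 0.3528 / 0.4042 ≈ 0.873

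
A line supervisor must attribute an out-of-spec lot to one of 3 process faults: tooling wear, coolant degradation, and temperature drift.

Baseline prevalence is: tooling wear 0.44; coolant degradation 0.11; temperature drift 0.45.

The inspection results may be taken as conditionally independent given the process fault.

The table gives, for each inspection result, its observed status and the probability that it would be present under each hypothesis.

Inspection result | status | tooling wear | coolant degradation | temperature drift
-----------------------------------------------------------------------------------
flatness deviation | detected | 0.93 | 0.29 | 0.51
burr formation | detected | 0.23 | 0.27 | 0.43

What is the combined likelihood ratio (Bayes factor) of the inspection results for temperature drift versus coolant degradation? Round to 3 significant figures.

Joint likelihood of the inspection result pattern under each hypothesis:
  temperature drift: 0.51 × 0.43 = 0.2193
  coolant degradation: 0.29 × 0.27 = 0.0783
Bayes factor = 0.2193 / 0.0783 ≈ 2.80

2.80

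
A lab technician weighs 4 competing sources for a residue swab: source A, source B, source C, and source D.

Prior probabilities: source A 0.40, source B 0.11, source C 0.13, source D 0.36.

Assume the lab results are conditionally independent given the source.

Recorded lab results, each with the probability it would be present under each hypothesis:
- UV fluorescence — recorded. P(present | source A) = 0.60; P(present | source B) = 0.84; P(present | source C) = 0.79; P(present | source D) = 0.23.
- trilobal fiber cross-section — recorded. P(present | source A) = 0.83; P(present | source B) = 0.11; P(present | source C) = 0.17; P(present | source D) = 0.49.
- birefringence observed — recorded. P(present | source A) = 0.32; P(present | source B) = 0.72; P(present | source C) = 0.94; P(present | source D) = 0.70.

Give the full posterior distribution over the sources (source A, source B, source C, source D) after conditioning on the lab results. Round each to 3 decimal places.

Multiply each prior by the joint likelihood of the lab result pattern:
  source A: 0.40 × 0.60 × 0.83 × 0.32 = 0.063744
  source B: 0.11 × 0.84 × 0.11 × 0.72 = 0.0073181
  source C: 0.13 × 0.79 × 0.17 × 0.94 = 0.016411
  source D: 0.36 × 0.23 × 0.49 × 0.70 = 0.0284
The unnormalized weights sum to 0.11587.
P(source A | evidence) = 0.063744 / 0.11587 ≈ 0.550
P(source B | evidence) = 0.0073181 / 0.11587 ≈ 0.063
P(source C | evidence) = 0.016411 / 0.11587 ≈ 0.142
P(source D | evidence) = 0.0284 / 0.11587 ≈ 0.245

0.550, 0.063, 0.142, 0.245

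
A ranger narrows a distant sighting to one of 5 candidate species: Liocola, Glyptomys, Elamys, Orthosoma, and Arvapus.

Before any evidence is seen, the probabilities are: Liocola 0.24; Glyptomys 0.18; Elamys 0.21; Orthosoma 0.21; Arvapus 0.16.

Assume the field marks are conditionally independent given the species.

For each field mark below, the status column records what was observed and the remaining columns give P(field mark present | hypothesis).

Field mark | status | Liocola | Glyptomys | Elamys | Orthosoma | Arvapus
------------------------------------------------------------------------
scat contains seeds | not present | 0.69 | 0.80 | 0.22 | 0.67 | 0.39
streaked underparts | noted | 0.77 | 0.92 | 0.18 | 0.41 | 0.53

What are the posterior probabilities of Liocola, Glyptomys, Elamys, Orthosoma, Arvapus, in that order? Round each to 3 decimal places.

0.286, 0.166, 0.147, 0.142, 0.259

By Bayes' rule with conditional independence, the unnormalized weight for each hypothesis is prior × ∏ likelihoods (using 1 − P(present | H) for each absent field mark):
  Liocola: 0.24 × (1 − 0.69) × 0.77 = 0.057288
  Glyptomys: 0.18 × (1 − 0.80) × 0.92 = 0.03312
  Elamys: 0.21 × (1 − 0.22) × 0.18 = 0.029484
  Orthosoma: 0.21 × (1 − 0.67) × 0.41 = 0.028413
  Arvapus: 0.16 × (1 − 0.39) × 0.53 = 0.051728
Normalizing constant Z = 0.057288 + 0.03312 + 0.029484 + 0.028413 + 0.051728 = 0.20003.
P(Liocola | evidence) = 0.057288 / 0.20003 ≈ 0.286
P(Glyptomys | evidence) = 0.03312 / 0.20003 ≈ 0.166
P(Elamys | evidence) = 0.029484 / 0.20003 ≈ 0.147
P(Orthosoma | evidence) = 0.028413 / 0.20003 ≈ 0.142
P(Arvapus | evidence) = 0.051728 / 0.20003 ≈ 0.259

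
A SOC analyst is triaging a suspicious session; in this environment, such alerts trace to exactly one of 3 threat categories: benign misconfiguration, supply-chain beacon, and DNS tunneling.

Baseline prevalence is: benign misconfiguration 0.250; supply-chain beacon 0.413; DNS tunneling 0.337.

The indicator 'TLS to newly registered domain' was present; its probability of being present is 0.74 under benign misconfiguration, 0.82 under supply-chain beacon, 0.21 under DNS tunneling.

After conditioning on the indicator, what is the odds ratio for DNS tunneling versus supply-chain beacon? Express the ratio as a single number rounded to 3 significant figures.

Unnormalized posterior weight (prior times the indicator likelihood) for each of the two hypotheses:
  DNS tunneling: 0.337 × 0.21 = 0.07077
  supply-chain beacon: 0.413 × 0.82 = 0.33866
Posterior odds = 0.07077 / 0.33866 ≈ 0.209.

0.209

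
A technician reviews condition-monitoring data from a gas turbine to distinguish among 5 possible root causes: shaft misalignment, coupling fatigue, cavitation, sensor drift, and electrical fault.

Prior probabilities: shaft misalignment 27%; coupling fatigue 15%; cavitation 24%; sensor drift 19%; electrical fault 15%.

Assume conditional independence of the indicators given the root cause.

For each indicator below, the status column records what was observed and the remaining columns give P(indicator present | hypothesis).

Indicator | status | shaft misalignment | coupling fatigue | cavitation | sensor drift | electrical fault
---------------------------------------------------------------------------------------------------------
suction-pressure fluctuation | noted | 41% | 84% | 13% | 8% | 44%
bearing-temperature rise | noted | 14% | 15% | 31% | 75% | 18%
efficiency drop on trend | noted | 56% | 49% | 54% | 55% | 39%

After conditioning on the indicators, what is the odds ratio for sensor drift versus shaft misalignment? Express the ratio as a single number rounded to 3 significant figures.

0.722

Unnormalized posterior weight (prior times the indicator likelihoods) for each of the two hypotheses:
  sensor drift: 0.19 × 0.08 × 0.75 × 0.55 = 0.00627
  shaft misalignment: 0.27 × 0.41 × 0.14 × 0.56 = 0.0086789
Odds(sensor drift : shaft misalignment) = 0.00627 / 0.0086789 ≈ 0.722.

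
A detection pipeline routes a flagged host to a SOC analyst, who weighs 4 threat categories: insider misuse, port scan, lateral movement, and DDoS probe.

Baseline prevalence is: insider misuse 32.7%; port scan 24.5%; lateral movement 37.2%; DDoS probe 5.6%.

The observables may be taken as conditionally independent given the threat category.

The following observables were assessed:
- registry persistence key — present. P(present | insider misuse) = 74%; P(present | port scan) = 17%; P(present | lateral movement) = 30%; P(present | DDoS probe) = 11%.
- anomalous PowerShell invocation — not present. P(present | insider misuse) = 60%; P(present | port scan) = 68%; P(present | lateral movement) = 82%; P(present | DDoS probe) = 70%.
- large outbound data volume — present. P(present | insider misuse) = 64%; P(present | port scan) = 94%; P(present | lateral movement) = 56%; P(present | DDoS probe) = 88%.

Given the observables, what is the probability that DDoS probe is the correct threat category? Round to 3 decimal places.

By Bayes' rule with conditional independence, the unnormalized weight for each hypothesis is prior × ∏ likelihoods (using 1 − P(present | H) for each absent observable):
  insider misuse: 0.327 × 0.74 × (1 − 0.60) × 0.64 = 0.061947
  port scan: 0.245 × 0.17 × (1 − 0.68) × 0.94 = 0.012528
  lateral movement: 0.372 × 0.30 × (1 − 0.82) × 0.56 = 0.011249
  DDoS probe: 0.056 × 0.11 × (1 − 0.70) × 0.88 = 0.0016262
Marginal likelihood of the evidence = 0.087351.
P(DDoS probe | evidence) = 0.0016262 / 0.087351 ≈ 0.019.

0.019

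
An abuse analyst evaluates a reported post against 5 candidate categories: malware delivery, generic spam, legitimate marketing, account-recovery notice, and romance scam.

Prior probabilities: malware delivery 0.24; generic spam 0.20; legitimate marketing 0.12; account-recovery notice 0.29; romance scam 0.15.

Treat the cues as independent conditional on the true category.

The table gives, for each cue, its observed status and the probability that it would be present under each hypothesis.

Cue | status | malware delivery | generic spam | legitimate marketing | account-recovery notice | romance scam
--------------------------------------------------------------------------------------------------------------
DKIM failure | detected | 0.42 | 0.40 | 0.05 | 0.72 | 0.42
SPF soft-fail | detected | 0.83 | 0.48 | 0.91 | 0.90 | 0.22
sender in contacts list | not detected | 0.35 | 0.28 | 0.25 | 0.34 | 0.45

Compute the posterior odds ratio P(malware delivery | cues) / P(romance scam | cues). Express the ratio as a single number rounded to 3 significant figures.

The normalizing constant cancels in an odds ratio, so compute prior × likelihood for the two hypotheses only (using 1 − P(present | H) for each absent cue):
  malware delivery: 0.24 × 0.42 × 0.83 × (1 − 0.35) = 0.054382
  romance scam: 0.15 × 0.42 × 0.22 × (1 − 0.45) = 0.007623
Posterior odds = 0.054382 / 0.007623 ≈ 7.13.

7.13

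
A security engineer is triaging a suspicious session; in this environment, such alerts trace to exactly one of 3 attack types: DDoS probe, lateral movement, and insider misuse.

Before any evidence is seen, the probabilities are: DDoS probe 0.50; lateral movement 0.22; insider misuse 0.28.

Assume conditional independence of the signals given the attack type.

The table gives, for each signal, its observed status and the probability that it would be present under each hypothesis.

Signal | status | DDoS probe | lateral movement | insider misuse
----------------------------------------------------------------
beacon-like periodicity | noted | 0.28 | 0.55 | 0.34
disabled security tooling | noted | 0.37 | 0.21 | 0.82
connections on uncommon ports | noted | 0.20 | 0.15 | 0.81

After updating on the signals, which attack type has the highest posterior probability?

Multiply each prior by the joint likelihood of the signal pattern:
  DDoS probe: 0.50 × 0.28 × 0.37 × 0.20 = 0.01036
  lateral movement: 0.22 × 0.55 × 0.21 × 0.15 = 0.0038115
  insider misuse: 0.28 × 0.34 × 0.82 × 0.81 = 0.063232
Normalizing constant Z = 0.01036 + 0.0038115 + 0.063232 = 0.077403.
P(DDoS probe | evidence) ≈ 0.01036 / 0.077403 ≈ 0.134
P(lateral movement | evidence) ≈ 0.0038115 / 0.077403 ≈ 0.049
P(insider misuse | evidence) ≈ 0.063232 / 0.077403 ≈ 0.817
The largest is 0.817, so insider misuse is most probable.

insider misuse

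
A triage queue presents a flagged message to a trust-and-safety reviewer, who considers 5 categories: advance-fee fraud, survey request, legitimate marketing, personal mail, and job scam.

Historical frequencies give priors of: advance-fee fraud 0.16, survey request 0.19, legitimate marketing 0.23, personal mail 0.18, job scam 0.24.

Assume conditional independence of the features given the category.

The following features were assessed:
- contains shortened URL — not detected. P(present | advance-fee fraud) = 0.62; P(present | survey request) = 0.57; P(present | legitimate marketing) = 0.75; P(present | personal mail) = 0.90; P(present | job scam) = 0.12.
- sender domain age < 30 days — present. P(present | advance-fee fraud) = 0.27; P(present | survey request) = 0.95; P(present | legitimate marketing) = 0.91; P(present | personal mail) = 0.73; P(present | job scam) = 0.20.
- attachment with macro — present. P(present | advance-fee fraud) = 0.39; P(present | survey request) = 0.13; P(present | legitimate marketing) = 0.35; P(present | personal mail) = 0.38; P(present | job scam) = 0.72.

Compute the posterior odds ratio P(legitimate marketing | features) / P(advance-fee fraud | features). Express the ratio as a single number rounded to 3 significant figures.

2.86

Unnormalized posterior weight (prior times the feature likelihoods) for each of the two hypotheses (using 1 − P(present | H) for each absent feature):
  legitimate marketing: 0.23 × (1 − 0.75) × 0.91 × 0.35 = 0.018314
  advance-fee fraud: 0.16 × (1 − 0.62) × 0.27 × 0.39 = 0.0064022
Odds(legitimate marketing : advance-fee fraud) = 0.018314 / 0.0064022 ≈ 2.86.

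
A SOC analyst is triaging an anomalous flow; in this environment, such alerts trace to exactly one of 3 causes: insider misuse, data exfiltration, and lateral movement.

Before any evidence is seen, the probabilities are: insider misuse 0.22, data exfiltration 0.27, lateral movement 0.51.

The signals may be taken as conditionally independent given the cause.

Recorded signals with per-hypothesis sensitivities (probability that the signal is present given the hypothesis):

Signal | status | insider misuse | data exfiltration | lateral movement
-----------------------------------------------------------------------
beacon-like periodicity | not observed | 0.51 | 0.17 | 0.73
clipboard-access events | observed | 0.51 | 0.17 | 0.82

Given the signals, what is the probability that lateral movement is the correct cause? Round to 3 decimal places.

For each hypothesis, the unnormalized posterior weight is prior × product of the signal likelihoods (using 1 − P(present | H) for each absent signal):
  insider misuse: 0.22 × (1 − 0.51) × 0.51 = 0.054978
  data exfiltration: 0.27 × (1 − 0.17) × 0.17 = 0.038097
  lateral movement: 0.51 × (1 − 0.73) × 0.82 = 0.11291
Normalizing constant Z = 0.054978 + 0.038097 + 0.11291 = 0.20599.
P(lateral movement | evidence) = 0.11291 / 0.20599 ≈ 0.548.

0.548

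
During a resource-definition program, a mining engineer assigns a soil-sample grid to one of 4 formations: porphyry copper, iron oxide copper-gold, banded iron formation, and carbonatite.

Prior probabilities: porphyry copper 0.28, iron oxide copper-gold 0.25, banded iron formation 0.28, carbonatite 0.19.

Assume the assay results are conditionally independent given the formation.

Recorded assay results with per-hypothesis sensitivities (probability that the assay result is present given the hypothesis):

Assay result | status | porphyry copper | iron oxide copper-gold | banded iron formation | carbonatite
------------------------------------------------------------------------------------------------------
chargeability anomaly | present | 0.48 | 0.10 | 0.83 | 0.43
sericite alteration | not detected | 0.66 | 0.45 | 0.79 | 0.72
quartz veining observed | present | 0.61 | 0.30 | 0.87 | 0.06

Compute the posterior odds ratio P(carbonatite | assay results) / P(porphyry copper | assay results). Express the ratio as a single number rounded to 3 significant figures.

0.0492

The normalizing constant cancels in an odds ratio, so compute prior × likelihood for the two hypotheses only (using 1 − P(present | H) for each absent assay result):
  carbonatite: 0.19 × 0.43 × (1 − 0.72) × 0.06 = 0.0013726
  porphyry copper: 0.28 × 0.48 × (1 − 0.66) × 0.61 = 0.027875
Odds(carbonatite : porphyry copper) = 0.0013726 / 0.027875 ≈ 0.0492.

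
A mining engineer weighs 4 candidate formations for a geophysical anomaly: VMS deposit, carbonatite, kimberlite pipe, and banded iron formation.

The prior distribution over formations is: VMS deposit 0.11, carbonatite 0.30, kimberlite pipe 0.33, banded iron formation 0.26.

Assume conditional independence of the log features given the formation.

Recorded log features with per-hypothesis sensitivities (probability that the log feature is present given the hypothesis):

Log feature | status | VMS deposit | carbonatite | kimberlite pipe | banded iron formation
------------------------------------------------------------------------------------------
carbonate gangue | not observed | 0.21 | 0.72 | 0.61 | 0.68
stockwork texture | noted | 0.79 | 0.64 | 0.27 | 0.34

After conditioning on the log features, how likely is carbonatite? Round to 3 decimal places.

For each hypothesis, the unnormalized posterior weight is prior × product of the log feature likelihoods (using 1 − P(present | H) for each absent log feature):
  VMS deposit: 0.11 × (1 − 0.21) × 0.79 = 0.068651
  carbonatite: 0.30 × (1 − 0.72) × 0.64 = 0.05376
  kimberlite pipe: 0.33 × (1 − 0.61) × 0.27 = 0.034749
  banded iron formation: 0.26 × (1 − 0.68) × 0.34 = 0.028288
Normalizing constant Z = 0.068651 + 0.05376 + 0.034749 + 0.028288 = 0.18545.
P(carbonatite | evidence) = 0.05376 / 0.18545 ≈ 0.290.

0.290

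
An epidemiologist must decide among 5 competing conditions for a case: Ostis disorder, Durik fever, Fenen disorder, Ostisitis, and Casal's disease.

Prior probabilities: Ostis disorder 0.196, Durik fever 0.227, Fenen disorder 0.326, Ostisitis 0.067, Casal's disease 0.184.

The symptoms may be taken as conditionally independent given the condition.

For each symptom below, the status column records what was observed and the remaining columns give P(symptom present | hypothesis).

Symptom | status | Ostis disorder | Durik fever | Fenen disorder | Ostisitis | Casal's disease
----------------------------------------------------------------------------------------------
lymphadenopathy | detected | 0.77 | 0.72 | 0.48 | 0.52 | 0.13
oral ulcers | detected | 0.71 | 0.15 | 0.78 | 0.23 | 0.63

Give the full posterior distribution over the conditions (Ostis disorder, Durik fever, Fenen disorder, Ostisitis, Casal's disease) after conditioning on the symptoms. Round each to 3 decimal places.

By Bayes' rule with conditional independence, the unnormalized weight for each hypothesis is prior × ∏ likelihoods:
  Ostis disorder: 0.196 × 0.77 × 0.71 = 0.10715
  Durik fever: 0.227 × 0.72 × 0.15 = 0.024516
  Fenen disorder: 0.326 × 0.48 × 0.78 = 0.12205
  Ostisitis: 0.067 × 0.52 × 0.23 = 0.0080132
  Casal's disease: 0.184 × 0.13 × 0.63 = 0.01507
Normalizing constant Z = 0.10715 + 0.024516 + 0.12205 + 0.0080132 + 0.01507 = 0.27681.
P(Ostis disorder | evidence) = 0.10715 / 0.27681 ≈ 0.387
P(Durik fever | evidence) = 0.024516 / 0.27681 ≈ 0.089
P(Fenen disorder | evidence) = 0.12205 / 0.27681 ≈ 0.441
P(Ostisitis | evidence) = 0.0080132 / 0.27681 ≈ 0.029
P(Casal's disease | evidence) = 0.01507 / 0.27681 ≈ 0.054

0.387, 0.089, 0.441, 0.029, 0.054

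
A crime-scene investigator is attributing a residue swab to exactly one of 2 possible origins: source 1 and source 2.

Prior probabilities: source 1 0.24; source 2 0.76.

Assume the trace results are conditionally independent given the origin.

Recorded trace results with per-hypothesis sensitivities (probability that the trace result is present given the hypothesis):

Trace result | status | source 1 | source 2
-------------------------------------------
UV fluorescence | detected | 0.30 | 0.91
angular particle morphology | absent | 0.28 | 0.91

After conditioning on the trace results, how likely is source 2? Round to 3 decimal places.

0.546

For each hypothesis, the unnormalized posterior weight is prior × product of the trace result likelihoods (using 1 − P(present | H) for each absent trace result):
  source 1: 0.24 × 0.30 × (1 − 0.28) = 0.05184
  source 2: 0.76 × 0.91 × (1 − 0.91) = 0.062244
Marginal likelihood of the evidence = 0.11408.
P(source 2 | evidence) = 0.062244 / 0.11408 ≈ 0.546.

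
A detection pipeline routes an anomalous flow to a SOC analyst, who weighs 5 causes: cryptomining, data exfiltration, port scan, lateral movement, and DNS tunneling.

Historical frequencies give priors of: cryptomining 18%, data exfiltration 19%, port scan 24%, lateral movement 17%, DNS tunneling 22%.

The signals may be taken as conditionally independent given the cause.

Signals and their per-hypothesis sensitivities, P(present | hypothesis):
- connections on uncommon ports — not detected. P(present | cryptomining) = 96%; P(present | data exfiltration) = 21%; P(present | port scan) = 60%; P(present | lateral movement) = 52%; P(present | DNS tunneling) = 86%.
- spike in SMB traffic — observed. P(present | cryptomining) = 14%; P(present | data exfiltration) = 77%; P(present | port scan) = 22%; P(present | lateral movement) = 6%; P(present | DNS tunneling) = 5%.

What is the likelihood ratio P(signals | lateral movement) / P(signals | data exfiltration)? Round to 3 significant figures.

0.0473

Joint likelihood of the signal pattern under each hypothesis (using 1 − P(present | H) for each absent signal):
  lateral movement: (1 − 0.52) × 0.06 = 0.0288
  data exfiltration: (1 − 0.21) × 0.77 = 0.6083
Bayes factor = 0.0288 / 0.6083 ≈ 0.0473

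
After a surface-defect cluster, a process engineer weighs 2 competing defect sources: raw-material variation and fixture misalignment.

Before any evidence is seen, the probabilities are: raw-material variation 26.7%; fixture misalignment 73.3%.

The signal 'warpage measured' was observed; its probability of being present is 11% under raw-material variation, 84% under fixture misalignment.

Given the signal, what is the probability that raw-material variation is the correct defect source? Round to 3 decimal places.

Multiply each prior by the likelihood of the signal:
  raw-material variation: 0.267 × 0.11 = 0.02937
  fixture misalignment: 0.733 × 0.84 = 0.61572
The unnormalized weights sum to 0.64509.
P(raw-material variation | evidence) = 0.02937 / 0.64509 ≈ 0.046.

0.046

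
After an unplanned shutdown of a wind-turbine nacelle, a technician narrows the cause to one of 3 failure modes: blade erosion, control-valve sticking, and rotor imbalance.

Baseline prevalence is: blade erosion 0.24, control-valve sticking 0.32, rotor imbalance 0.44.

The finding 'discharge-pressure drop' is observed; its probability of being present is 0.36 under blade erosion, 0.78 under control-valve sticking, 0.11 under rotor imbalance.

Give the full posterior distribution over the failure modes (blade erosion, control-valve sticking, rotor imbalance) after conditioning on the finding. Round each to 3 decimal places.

By Bayes' rule, the unnormalized weight for each hypothesis is prior × likelihood:
  blade erosion: 0.24 × 0.36 = 0.0864
  control-valve sticking: 0.32 × 0.78 = 0.2496
  rotor imbalance: 0.44 × 0.11 = 0.0484
Normalizing constant Z = 0.0864 + 0.2496 + 0.0484 = 0.3844.
P(blade erosion | evidence) = 0.0864 / 0.3844 ≈ 0.225
P(control-valve sticking | evidence) = 0.2496 / 0.3844 ≈ 0.649
P(rotor imbalance | evidence) = 0.0484 / 0.3844 ≈ 0.126

0.225, 0.649, 0.126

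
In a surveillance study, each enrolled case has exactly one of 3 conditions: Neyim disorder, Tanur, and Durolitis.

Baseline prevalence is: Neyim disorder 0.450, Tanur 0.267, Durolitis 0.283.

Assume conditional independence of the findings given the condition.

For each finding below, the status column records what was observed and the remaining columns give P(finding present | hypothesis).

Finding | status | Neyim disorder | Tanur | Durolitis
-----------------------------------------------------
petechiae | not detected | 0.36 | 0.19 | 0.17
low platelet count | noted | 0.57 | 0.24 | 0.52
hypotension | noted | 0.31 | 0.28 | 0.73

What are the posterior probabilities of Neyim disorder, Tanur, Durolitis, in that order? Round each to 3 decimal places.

For each hypothesis, the unnormalized posterior weight is prior × product of the finding likelihoods (using 1 − P(present | H) for each absent finding):
  Neyim disorder: 0.450 × (1 − 0.36) × 0.57 × 0.31 = 0.05089
  Tanur: 0.267 × (1 − 0.19) × 0.24 × 0.28 = 0.014533
  Durolitis: 0.283 × (1 − 0.17) × 0.52 × 0.73 = 0.089164
Marginal likelihood of the evidence = 0.15459.
P(Neyim disorder | evidence) = 0.05089 / 0.15459 ≈ 0.329
P(Tanur | evidence) = 0.014533 / 0.15459 ≈ 0.094
P(Durolitis | evidence) = 0.089164 / 0.15459 ≈ 0.577

0.329, 0.094, 0.577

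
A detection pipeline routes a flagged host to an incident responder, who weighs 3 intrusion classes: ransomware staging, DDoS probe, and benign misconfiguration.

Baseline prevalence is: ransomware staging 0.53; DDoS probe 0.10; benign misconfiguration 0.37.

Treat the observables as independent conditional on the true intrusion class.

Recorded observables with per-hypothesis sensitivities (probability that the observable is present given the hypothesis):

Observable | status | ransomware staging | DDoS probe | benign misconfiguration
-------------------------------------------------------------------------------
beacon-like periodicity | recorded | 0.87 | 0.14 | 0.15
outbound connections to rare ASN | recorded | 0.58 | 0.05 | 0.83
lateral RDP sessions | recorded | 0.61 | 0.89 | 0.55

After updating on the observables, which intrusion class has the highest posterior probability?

By Bayes' rule with conditional independence, the unnormalized weight for each hypothesis is prior × ∏ likelihoods:
  ransomware staging: 0.53 × 0.87 × 0.58 × 0.61 = 0.16314
  DDoS probe: 0.10 × 0.14 × 0.05 × 0.89 = 0.000623
  benign misconfiguration: 0.37 × 0.15 × 0.83 × 0.55 = 0.025336
Normalizing constant Z = 0.16314 + 0.000623 + 0.025336 = 0.1891.
P(ransomware staging | evidence) ≈ 0.16314 / 0.1891 ≈ 0.863
P(DDoS probe | evidence) ≈ 0.000623 / 0.1891 ≈ 0.003
P(benign misconfiguration | evidence) ≈ 0.025336 / 0.1891 ≈ 0.134
The largest is 0.863, so ransomware staging is most probable.

ransomware staging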